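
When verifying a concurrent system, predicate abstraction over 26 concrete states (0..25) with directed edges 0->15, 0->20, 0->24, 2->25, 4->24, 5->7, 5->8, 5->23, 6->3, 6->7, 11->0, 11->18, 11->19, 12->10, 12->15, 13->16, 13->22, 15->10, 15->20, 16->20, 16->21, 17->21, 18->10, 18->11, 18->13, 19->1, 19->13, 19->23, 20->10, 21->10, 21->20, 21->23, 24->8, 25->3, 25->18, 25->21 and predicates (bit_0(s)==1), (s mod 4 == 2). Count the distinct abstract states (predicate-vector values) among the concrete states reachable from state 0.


BFS from 0:
Concrete reachable: {0, 8, 10, 15, 20, 24}
Abstract via predicates (bit_0(s)==1), (s mod 4 == 2):
  (0,0) <- {0, 8, 20, 24}
  (0,1) <- {10}
  (1,0) <- {15}
Distinct abstract states = 3

3


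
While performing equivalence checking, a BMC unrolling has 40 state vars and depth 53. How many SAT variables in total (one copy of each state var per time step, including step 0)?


BMC unrolls to depth k, creating one copy of each state var for steps 0..k.
Step count = 53 + 1 = 54 (steps 0 through 53)
Vars per step = 40
Total = 40 * 54 = 2160

2160


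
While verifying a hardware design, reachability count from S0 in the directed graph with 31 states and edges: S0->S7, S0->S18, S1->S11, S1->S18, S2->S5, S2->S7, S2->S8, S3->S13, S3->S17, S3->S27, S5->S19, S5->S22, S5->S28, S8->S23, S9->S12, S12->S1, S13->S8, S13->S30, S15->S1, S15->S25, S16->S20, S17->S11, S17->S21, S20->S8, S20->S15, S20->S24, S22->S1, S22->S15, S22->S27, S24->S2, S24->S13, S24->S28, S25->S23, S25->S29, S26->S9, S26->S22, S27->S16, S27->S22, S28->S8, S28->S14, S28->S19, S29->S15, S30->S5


BFS from S0:
  layer 0: {S0}
  layer 1: {S7, S18}
Reachable set: {S0, S7, S18}
Count = 3

3


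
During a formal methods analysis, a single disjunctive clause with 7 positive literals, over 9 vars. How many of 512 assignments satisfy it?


Step 1: Total=2^9=512
Step 2: Unsat when all 7 false: 2^2=4
Step 3: Sat=512-4=508

508


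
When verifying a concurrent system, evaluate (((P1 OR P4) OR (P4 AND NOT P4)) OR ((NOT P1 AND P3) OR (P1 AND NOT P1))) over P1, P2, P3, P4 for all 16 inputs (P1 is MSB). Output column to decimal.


Formula: (((P1 OR P4) OR (P4 AND NOT P4)) OR ((NOT P1 AND P3) OR (P1 AND NOT P1))) over P1, P2, P3, P4 (16 rows)
Evaluate each row (bits = P1,P2,P3,P4, MSB first):
  row 0 [0000]: (((0 OR 0) OR (0 AND NOT 0)) OR ((NOT 0 AND 0) OR (0 AND NOT 0))) -> 0
  row 1 [0001]: (((0 OR 1) OR (1 AND NOT 1)) OR ((NOT 0 AND 0) OR (0 AND NOT 0))) -> 1
  row 2 [0010]: (((0 OR 0) OR (0 AND NOT 0)) OR ((NOT 0 AND 1) OR (0 AND NOT 0))) -> 1
  row 3 [0011]: (((0 OR 1) OR (1 AND NOT 1)) OR ((NOT 0 AND 1) OR (0 AND NOT 0))) -> 1
  row 4 [0100]: (((0 OR 0) OR (0 AND NOT 0)) OR ((NOT 0 AND 0) OR (0 AND NOT 0))) -> 0
  row 5 [0101]: (((0 OR 1) OR (1 AND NOT 1)) OR ((NOT 0 AND 0) OR (0 AND NOT 0))) -> 1
  row 6 [0110]: (((0 OR 0) OR (0 AND NOT 0)) OR ((NOT 0 AND 1) OR (0 AND NOT 0))) -> 1
  row 7 [0111]: (((0 OR 1) OR (1 AND NOT 1)) OR ((NOT 0 AND 1) OR (0 AND NOT 0))) -> 1
  row 8 [1000]: (((1 OR 0) OR (0 AND NOT 0)) OR ((NOT 1 AND 0) OR (1 AND NOT 1))) -> 1
  row 9 [1001]: (((1 OR 1) OR (1 AND NOT 1)) OR ((NOT 1 AND 0) OR (1 AND NOT 1))) -> 1
  row 10 [1010]: (((1 OR 0) OR (0 AND NOT 0)) OR ((NOT 1 AND 1) OR (1 AND NOT 1))) -> 1
  row 11 [1011]: (((1 OR 1) OR (1 AND NOT 1)) OR ((NOT 1 AND 1) OR (1 AND NOT 1))) -> 1
  row 12 [1100]: (((1 OR 0) OR (0 AND NOT 0)) OR ((NOT 1 AND 0) OR (1 AND NOT 1))) -> 1
  row 13 [1101]: (((1 OR 1) OR (1 AND NOT 1)) OR ((NOT 1 AND 0) OR (1 AND NOT 1))) -> 1
  row 14 [1110]: (((1 OR 0) OR (0 AND NOT 0)) OR ((NOT 1 AND 1) OR (1 AND NOT 1))) -> 1
  row 15 [1111]: (((1 OR 1) OR (1 AND NOT 1)) OR ((NOT 1 AND 1) OR (1 AND NOT 1))) -> 1
Full result column, 4 rows per line (P1,P2 fixed per line; P3,P4 runs 00..11 left to right):
  rows 0-3 [P1,P2=00]: 0111  = hex 7
  rows 4-7 [P1,P2=01]: 0111  = hex 7
  rows 8-11 [P1,P2=10]: 1111  = hex F
  rows 12-15 [P1,P2=11]: 1111  = hex F
Output column (row 0 .. row 15) = 0111011111111111
Output column grouped in 4s = 0111 0111 1111 1111 = 0x77FF
Convert to decimal digit by digit (value = value*16 + digit):
  7 -> 7
  7*16 + 7 = 119
  119*16 + 15 (F) = 1919
  1919*16 + 15 (F) = 30719
Decimal = 30719

30719


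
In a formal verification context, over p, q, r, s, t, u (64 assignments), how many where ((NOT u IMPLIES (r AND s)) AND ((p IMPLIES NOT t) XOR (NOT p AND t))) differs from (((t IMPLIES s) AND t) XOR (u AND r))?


F1 = ((NOT u IMPLIES (r AND s)) AND ((p IMPLIES NOT t) XOR (NOT p AND t)))
F2 = (((t IMPLIES s) AND t) XOR (u AND r))
Evaluate both on each of 64 rows (bits = p,q,r,s,t,u):
  row 0 [000000]: F1=0 F2=0 -> 0
  row 1 [000001]: F1=1 F2=0 (differ) -> 1
  row 2 [000010]: F1=0 F2=0 -> 0
  row 3 [000011]: F1=0 F2=0 -> 0
  row 4 [000100]: F1=0 F2=0 -> 0
  (every remaining row is evaluated the same way; all 64 results are listed next)
Full result column, 8 rows per line (p,q,r fixed per line; s,t,u runs 000..111 left to right):
  rows 0-7 [p,q,r=000]: 01000111  (ones: 4)
  rows 8-15 [p,q,r=001]: 00011010  (ones: 3)
  rows 16-23 [p,q,r=010]: 01000111  (ones: 4)
  rows 24-31 [p,q,r=011]: 00011010  (ones: 3)
  rows 32-39 [p,q,r=100]: 01000111  (ones: 4)
  rows 40-47 [p,q,r=101]: 00011010  (ones: 3)
  rows 48-55 [p,q,r=110]: 01000111  (ones: 4)
  rows 56-63 [p,q,r=111]: 00011010  (ones: 3)
Disagreements = 4+3+4+3+4+3+4+3 = 28

28


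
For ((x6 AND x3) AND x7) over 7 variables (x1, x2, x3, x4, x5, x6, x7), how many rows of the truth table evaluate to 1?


Formula: ((x6 AND x3) AND x7) over 7 vars (128 rows)
Evaluate each row (x1, x2, x3, x4, x5, x6, x7 as bits, MSB first):
  row 0 [0000000]: ((0 AND 0) AND 0) -> 0
  row 1 [0000001]: ((0 AND 0) AND 1) -> 0
  row 2 [0000010]: ((1 AND 0) AND 0) -> 0
  row 3 [0000011]: ((1 AND 0) AND 1) -> 0
  row 4 [0000100]: ((0 AND 0) AND 0) -> 0
  (every remaining row is evaluated the same way; all 128 results are listed next)
Full result column, 8 rows per line (x1,x2,x3,x4 fixed per line; x5,x6,x7 runs 000..111 left to right):
  rows 0-7 [x1,x2,x3,x4=0000]: 00000000  (ones: 0)
  rows 8-15 [x1,x2,x3,x4=0001]: 00000000  (ones: 0)
  rows 16-23 [x1,x2,x3,x4=0010]: 00010001  (ones: 2)
  rows 24-31 [x1,x2,x3,x4=0011]: 00010001  (ones: 2)
  rows 32-39 [x1,x2,x3,x4=0100]: 00000000  (ones: 0)
  rows 40-47 [x1,x2,x3,x4=0101]: 00000000  (ones: 0)
  rows 48-55 [x1,x2,x3,x4=0110]: 00010001  (ones: 2)
  rows 56-63 [x1,x2,x3,x4=0111]: 00010001  (ones: 2)
  rows 64-71 [x1,x2,x3,x4=1000]: 00000000  (ones: 0)
  rows 72-79 [x1,x2,x3,x4=1001]: 00000000  (ones: 0)
  rows 80-87 [x1,x2,x3,x4=1010]: 00010001  (ones: 2)
  rows 88-95 [x1,x2,x3,x4=1011]: 00010001  (ones: 2)
  rows 96-103 [x1,x2,x3,x4=1100]: 00000000  (ones: 0)
  rows 104-111 [x1,x2,x3,x4=1101]: 00000000  (ones: 0)
  rows 112-119 [x1,x2,x3,x4=1110]: 00010001  (ones: 2)
  rows 120-127 [x1,x2,x3,x4=1111]: 00010001  (ones: 2)
Count of 1-rows = 0+0+2+2+0+0+2+2+0+0+2+2+0+0+2+2 = 16

16


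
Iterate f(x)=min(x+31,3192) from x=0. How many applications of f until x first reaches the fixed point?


Step 1: x=0, cap=3192, increment=31
Step 2: x grows by 31 each step until capped at 3192; fixed point is x=3192
Step 3: iterations = ceil(3192/31) = 103

103


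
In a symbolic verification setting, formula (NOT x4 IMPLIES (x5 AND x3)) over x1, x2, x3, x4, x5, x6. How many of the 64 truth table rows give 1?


Formula: (NOT x4 IMPLIES (x5 AND x3)) over 6 vars (64 rows)
Evaluate each row (x1, x2, x3, x4, x5, x6 as bits, MSB first):
  row 0 [000000]: (NOT 0 IMPLIES (0 AND 0)) -> 0
  row 1 [000001]: (NOT 0 IMPLIES (0 AND 0)) -> 0
  row 2 [000010]: (NOT 0 IMPLIES (1 AND 0)) -> 0
  row 3 [000011]: (NOT 0 IMPLIES (1 AND 0)) -> 0
  row 4 [000100]: (NOT 1 IMPLIES (0 AND 0)) -> 1
  (every remaining row is evaluated the same way; all 64 results are listed next)
Full result column, 8 rows per line (x1,x2,x3 fixed per line; x4,x5,x6 runs 000..111 left to right):
  rows 0-7 [x1,x2,x3=000]: 00001111  (ones: 4)
  rows 8-15 [x1,x2,x3=001]: 00111111  (ones: 6)
  rows 16-23 [x1,x2,x3=010]: 00001111  (ones: 4)
  rows 24-31 [x1,x2,x3=011]: 00111111  (ones: 6)
  rows 32-39 [x1,x2,x3=100]: 00001111  (ones: 4)
  rows 40-47 [x1,x2,x3=101]: 00111111  (ones: 6)
  rows 48-55 [x1,x2,x3=110]: 00001111  (ones: 4)
  rows 56-63 [x1,x2,x3=111]: 00111111  (ones: 6)
Count of 1-rows = 4+6+4+6+4+6+4+6 = 40

40


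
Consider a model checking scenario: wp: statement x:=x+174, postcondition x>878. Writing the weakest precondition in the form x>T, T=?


Formula: wp(x:=E, P) = P[E/x] (substitute E for x in postcondition)
Step 1: Postcondition: x>878
Step 2: Substitute x+174 for x: x+174>878
Step 3: Solve for x: x > 878-174 = 704

704


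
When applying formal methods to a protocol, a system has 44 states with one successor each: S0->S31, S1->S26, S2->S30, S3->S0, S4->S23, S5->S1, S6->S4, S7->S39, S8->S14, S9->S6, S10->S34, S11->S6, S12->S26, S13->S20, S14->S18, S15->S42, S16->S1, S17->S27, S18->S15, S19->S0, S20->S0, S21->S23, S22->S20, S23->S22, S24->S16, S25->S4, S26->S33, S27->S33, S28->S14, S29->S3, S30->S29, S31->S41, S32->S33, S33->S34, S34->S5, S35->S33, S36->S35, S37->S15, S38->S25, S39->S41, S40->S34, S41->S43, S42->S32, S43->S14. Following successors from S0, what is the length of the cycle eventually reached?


Trace from S0 until a state repeats:
  S0 -> S31 -> S41 -> S43 -> S14 -> S18 -> S15 -> S42 -> S32 -> S33 -> S34 -> S5 -> S1 -> S26 -> S33
S33 first seen at step 9, revisited at step 14.
Cycle length = 14 - 9 = 5

5


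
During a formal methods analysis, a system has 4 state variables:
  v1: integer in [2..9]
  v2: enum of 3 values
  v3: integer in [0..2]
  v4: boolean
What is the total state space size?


State space = product of domain sizes of all variables.
Domain sizes:
  v1 (integer in [2..9]): 8
  v2 (enum of 3 values): 3
  v3 (integer in [0..2]): 3
  v4 (boolean): 2
Product = 8 * 3 * 3 * 2 = 144

144


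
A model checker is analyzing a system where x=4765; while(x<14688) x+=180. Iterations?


Step 1: x goes from 4765 toward 14688 by 180; the body runs while x<14688, so iterations = ceil((bound-start)/step)
Step 2: Distance=9923
Step 3: ceil(9923/180)=56

56


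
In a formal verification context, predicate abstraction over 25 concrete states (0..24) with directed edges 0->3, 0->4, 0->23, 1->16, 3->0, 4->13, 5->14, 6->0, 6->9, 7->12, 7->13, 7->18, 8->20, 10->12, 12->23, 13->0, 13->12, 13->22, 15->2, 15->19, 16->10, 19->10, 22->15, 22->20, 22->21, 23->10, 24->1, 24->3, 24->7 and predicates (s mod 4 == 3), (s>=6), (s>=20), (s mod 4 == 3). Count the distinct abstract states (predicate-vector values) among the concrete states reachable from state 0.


BFS from 0:
Concrete reachable: {0, 2, 3, 4, 10, 12, 13, 15, 19, 20, 21, 22, 23}
Abstract via predicates (s mod 4 == 3), (s>=6), (s>=20), (s mod 4 == 3):
  (0,0,0,0) <- {0, 2, 4}
  (0,1,0,0) <- {10, 12, 13}
  (0,1,1,0) <- {20, 21, 22}
  (1,0,0,1) <- {3}
  (1,1,0,1) <- {15, 19}
  (1,1,1,1) <- {23}
Distinct abstract states = 6

6


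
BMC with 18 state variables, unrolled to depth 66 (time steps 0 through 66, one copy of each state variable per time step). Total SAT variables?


BMC unrolls to depth k, creating one copy of each state var for steps 0..k.
Step count = 66 + 1 = 67 (steps 0 through 66)
Vars per step = 18
Total = 18 * 67 = 1206

1206


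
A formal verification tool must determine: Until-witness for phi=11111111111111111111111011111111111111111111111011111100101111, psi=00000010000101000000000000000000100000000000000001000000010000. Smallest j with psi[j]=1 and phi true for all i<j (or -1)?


(phi U psi) at 0: need smallest j with psi[j]=1 and phi[i]=1 for all i in [0,j).
Scan from step 0:
  step 0: phi=1, psi=0 -> continue
  step 1: phi=1, psi=0 -> continue
  step 2: phi=1, psi=0 -> continue
  step 3: phi=1, psi=0 -> continue
  step 6: psi=1 and phi held for [0,6) -> witness found
Witness step = 6

6


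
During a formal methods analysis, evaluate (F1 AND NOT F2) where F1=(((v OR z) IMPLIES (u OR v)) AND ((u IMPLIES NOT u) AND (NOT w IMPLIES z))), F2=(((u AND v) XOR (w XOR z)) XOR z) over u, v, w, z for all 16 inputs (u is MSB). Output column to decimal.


F1 = (((v OR z) IMPLIES (u OR v)) AND ((u IMPLIES NOT u) AND (NOT w IMPLIES z)))
F2 = (((u AND v) XOR (w XOR z)) XOR z)
Counterexample to F1=>F2 is where F1=1 and F2=0.
Evaluate each row (bits = u,v,w,z, MSB first):
  row 0 [0000]: F1=0 F2=0 -> F1&~F2 -> 0
  row 1 [0001]: F1=0 F2=0 -> F1&~F2 -> 0
  row 2 [0010]: F1=1 F2=1 -> F1&~F2 -> 0
  row 3 [0011]: F1=0 F2=1 -> F1&~F2 -> 0
  row 4 [0100]: F1=0 F2=0 -> F1&~F2 -> 0
  row 5 [0101]: F1=1 F2=0 -> F1&~F2 -> 1
  row 6 [0110]: F1=1 F2=1 -> F1&~F2 -> 0
  row 7 [0111]: F1=1 F2=1 -> F1&~F2 -> 0
  row 8 [1000]: F1=0 F2=0 -> F1&~F2 -> 0
  row 9 [1001]: F1=0 F2=0 -> F1&~F2 -> 0
  row 10 [1010]: F1=0 F2=1 -> F1&~F2 -> 0
  row 11 [1011]: F1=0 F2=1 -> F1&~F2 -> 0
  row 12 [1100]: F1=0 F2=1 -> F1&~F2 -> 0
  row 13 [1101]: F1=0 F2=1 -> F1&~F2 -> 0
  row 14 [1110]: F1=0 F2=0 -> F1&~F2 -> 0
  row 15 [1111]: F1=0 F2=0 -> F1&~F2 -> 0
Full result column, 4 rows per line (u,v fixed per line; w,z runs 00..11 left to right):
  rows 0-3 [u,v=00]: 0000  = hex 0
  rows 4-7 [u,v=01]: 0100  = hex 4
  rows 8-11 [u,v=10]: 0000  = hex 0
  rows 12-15 [u,v=11]: 0000  = hex 0
Counterexample vector (row 0 .. row 15) = 0000010000000000
Output column grouped in 4s = 0000 0100 0000 0000 = 0x0400
Convert to decimal digit by digit (value = value*16 + digit):
  0 -> 0
  0*16 + 4 = 4
  4*16 + 0 = 64
  64*16 + 0 = 1024
Decimal = 1024

1024


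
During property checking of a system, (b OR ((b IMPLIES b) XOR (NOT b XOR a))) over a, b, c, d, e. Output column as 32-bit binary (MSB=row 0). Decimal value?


Formula: (b OR ((b IMPLIES b) XOR (NOT b XOR a))) over a, b, c, d, e (32 rows)
Evaluate each row (bits = a,b,c,d,e, MSB first):
  row 0 [00000]: (0 OR ((0 IMPLIES 0) XOR (NOT 0 XOR 0))) -> 0
  row 1 [00001]: (0 OR ((0 IMPLIES 0) XOR (NOT 0 XOR 0))) -> 0
  row 2 [00010]: (0 OR ((0 IMPLIES 0) XOR (NOT 0 XOR 0))) -> 0
  row 3 [00011]: (0 OR ((0 IMPLIES 0) XOR (NOT 0 XOR 0))) -> 0
  row 4 [00100]: (0 OR ((0 IMPLIES 0) XOR (NOT 0 XOR 0))) -> 0
  row 5 [00101]: (0 OR ((0 IMPLIES 0) XOR (NOT 0 XOR 0))) -> 0
  row 6 [00110]: (0 OR ((0 IMPLIES 0) XOR (NOT 0 XOR 0))) -> 0
  row 7 [00111]: (0 OR ((0 IMPLIES 0) XOR (NOT 0 XOR 0))) -> 0
  row 8 [01000]: (1 OR ((1 IMPLIES 1) XOR (NOT 1 XOR 0))) -> 1
  row 9 [01001]: (1 OR ((1 IMPLIES 1) XOR (NOT 1 XOR 0))) -> 1
  row 10 [01010]: (1 OR ((1 IMPLIES 1) XOR (NOT 1 XOR 0))) -> 1
  row 11 [01011]: (1 OR ((1 IMPLIES 1) XOR (NOT 1 XOR 0))) -> 1
  row 12 [01100]: (1 OR ((1 IMPLIES 1) XOR (NOT 1 XOR 0))) -> 1
  row 13 [01101]: (1 OR ((1 IMPLIES 1) XOR (NOT 1 XOR 0))) -> 1
  row 14 [01110]: (1 OR ((1 IMPLIES 1) XOR (NOT 1 XOR 0))) -> 1
  row 15 [01111]: (1 OR ((1 IMPLIES 1) XOR (NOT 1 XOR 0))) -> 1
  row 16 [10000]: (0 OR ((0 IMPLIES 0) XOR (NOT 0 XOR 1))) -> 1
  row 17 [10001]: (0 OR ((0 IMPLIES 0) XOR (NOT 0 XOR 1))) -> 1
  row 18 [10010]: (0 OR ((0 IMPLIES 0) XOR (NOT 0 XOR 1))) -> 1
  row 19 [10011]: (0 OR ((0 IMPLIES 0) XOR (NOT 0 XOR 1))) -> 1
  row 20 [10100]: (0 OR ((0 IMPLIES 0) XOR (NOT 0 XOR 1))) -> 1
  row 21 [10101]: (0 OR ((0 IMPLIES 0) XOR (NOT 0 XOR 1))) -> 1
  row 22 [10110]: (0 OR ((0 IMPLIES 0) XOR (NOT 0 XOR 1))) -> 1
  row 23 [10111]: (0 OR ((0 IMPLIES 0) XOR (NOT 0 XOR 1))) -> 1
  row 24 [11000]: (1 OR ((1 IMPLIES 1) XOR (NOT 1 XOR 1))) -> 1
  row 25 [11001]: (1 OR ((1 IMPLIES 1) XOR (NOT 1 XOR 1))) -> 1
  row 26 [11010]: (1 OR ((1 IMPLIES 1) XOR (NOT 1 XOR 1))) -> 1
  row 27 [11011]: (1 OR ((1 IMPLIES 1) XOR (NOT 1 XOR 1))) -> 1
  row 28 [11100]: (1 OR ((1 IMPLIES 1) XOR (NOT 1 XOR 1))) -> 1
  row 29 [11101]: (1 OR ((1 IMPLIES 1) XOR (NOT 1 XOR 1))) -> 1
  row 30 [11110]: (1 OR ((1 IMPLIES 1) XOR (NOT 1 XOR 1))) -> 1
  row 31 [11111]: (1 OR ((1 IMPLIES 1) XOR (NOT 1 XOR 1))) -> 1
Full result column, 4 rows per line (a,b,c fixed per line; d,e runs 00..11 left to right):
  rows 0-3 [a,b,c=000]: 0000  = hex 0
  rows 4-7 [a,b,c=001]: 0000  = hex 0
  rows 8-11 [a,b,c=010]: 1111  = hex F
  rows 12-15 [a,b,c=011]: 1111  = hex F
  rows 16-19 [a,b,c=100]: 1111  = hex F
  rows 20-23 [a,b,c=101]: 1111  = hex F
  rows 24-27 [a,b,c=110]: 1111  = hex F
  rows 28-31 [a,b,c=111]: 1111  = hex F
Output column (row 0 .. row 31) = 00000000111111111111111111111111
Output column grouped in 4s = 0000 0000 1111 1111 1111 1111 1111 1111 = 0x00FFFFFF
Convert to decimal digit by digit (value = value*16 + digit):
  0 -> 0
  0*16 + 0 = 0
  0*16 + 15 (F) = 15
  15*16 + 15 (F) = 255
  255*16 + 15 (F) = 4095
  4095*16 + 15 (F) = 65535
  65535*16 + 15 (F) = 1048575
  1048575*16 + 15 (F) = 16777215
Decimal = 16777215

16777215


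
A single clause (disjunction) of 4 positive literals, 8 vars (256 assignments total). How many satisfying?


Step 1: Total=2^8=256
Step 2: Unsat when all 4 false: 2^4=16
Step 3: Sat=256-16=240

240


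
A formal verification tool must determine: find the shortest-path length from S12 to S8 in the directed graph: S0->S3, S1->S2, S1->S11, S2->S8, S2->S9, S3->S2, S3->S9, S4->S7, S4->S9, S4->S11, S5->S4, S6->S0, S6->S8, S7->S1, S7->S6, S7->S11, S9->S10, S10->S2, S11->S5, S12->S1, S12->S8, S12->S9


BFS layer-by-layer from S12:
  dist 0: {S12}
  dist 1: {S1, S8, S9}
  -> S8 reached at distance 1
Shortest path length = 1

1


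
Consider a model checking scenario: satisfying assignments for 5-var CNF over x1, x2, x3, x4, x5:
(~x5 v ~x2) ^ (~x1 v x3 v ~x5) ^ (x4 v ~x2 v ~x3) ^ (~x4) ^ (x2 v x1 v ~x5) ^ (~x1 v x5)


CNF with 6 clauses over 5 vars (32 assignments).
An assignment satisfies CNF iff every clause has >=1 true literal.
Check each row (bits = x1,x2,x3,x4,x5; clause T/F shown):
  row 0 [00000]: clauses=TTTTTT -> 1
  row 1 [00001]: clauses=TTTTFT -> 0
  row 2 [00010]: clauses=TTTFTT -> 0
  row 3 [00011]: clauses=TTTFFT -> 0
  row 4 [00100]: clauses=TTTTTT -> 1
  row 5 [00101]: clauses=TTTTFT -> 0
  row 6 [00110]: clauses=TTTFTT -> 0
  row 7 [00111]: clauses=TTTFFT -> 0
  row 8 [01000]: clauses=TTTTTT -> 1
  row 9 [01001]: clauses=FTTTTT -> 0
  row 10 [01010]: clauses=TTTFTT -> 0
  row 11 [01011]: clauses=FTTFTT -> 0
  row 12 [01100]: clauses=TTFTTT -> 0
  row 13 [01101]: clauses=FTFTTT -> 0
  row 14 [01110]: clauses=TTTFTT -> 0
  row 15 [01111]: clauses=FTTFTT -> 0
  row 16 [10000]: clauses=TTTTTF -> 0
  row 17 [10001]: clauses=TFTTTT -> 0
  row 18 [10010]: clauses=TTTFTF -> 0
  row 19 [10011]: clauses=TFTFTT -> 0
  row 20 [10100]: clauses=TTTTTF -> 0
  row 21 [10101]: clauses=TTTTTT -> 1
  row 22 [10110]: clauses=TTTFTF -> 0
  row 23 [10111]: clauses=TTTFTT -> 0
  row 24 [11000]: clauses=TTTTTF -> 0
  row 25 [11001]: clauses=FFTTTT -> 0
  row 26 [11010]: clauses=TTTFTF -> 0
  row 27 [11011]: clauses=FFTFTT -> 0
  row 28 [11100]: clauses=TTFTTF -> 0
  row 29 [11101]: clauses=FTFTTT -> 0
  row 30 [11110]: clauses=TTTFTF -> 0
  row 31 [11111]: clauses=FTTFTT -> 0
Full result column, 8 rows per line (x1,x2 fixed per line; x3,x4,x5 runs 000..111 left to right):
  rows 0-7 [x1,x2=00]: 10001000  (ones: 2)
  rows 8-15 [x1,x2=01]: 10000000  (ones: 1)
  rows 16-23 [x1,x2=10]: 00000100  (ones: 1)
  rows 24-31 [x1,x2=11]: 00000000  (ones: 0)
Satisfying assignments = 2+1+1+0 = 4

4


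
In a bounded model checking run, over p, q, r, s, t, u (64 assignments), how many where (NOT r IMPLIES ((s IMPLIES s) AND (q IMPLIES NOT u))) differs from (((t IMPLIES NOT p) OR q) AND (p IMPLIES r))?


F1 = (NOT r IMPLIES ((s IMPLIES s) AND (q IMPLIES NOT u)))
F2 = (((t IMPLIES NOT p) OR q) AND (p IMPLIES r))
Evaluate both on each of 64 rows (bits = p,q,r,s,t,u):
  row 0 [000000]: F1=1 F2=1 -> 0
  row 1 [000001]: F1=1 F2=1 -> 0
  row 2 [000010]: F1=1 F2=1 -> 0
  row 3 [000011]: F1=1 F2=1 -> 0
  row 4 [000100]: F1=1 F2=1 -> 0
  (every remaining row is evaluated the same way; all 64 results are listed next)
Full result column, 8 rows per line (p,q,r fixed per line; s,t,u runs 000..111 left to right):
  rows 0-7 [p,q,r=000]: 00000000  (ones: 0)
  rows 8-15 [p,q,r=001]: 00000000  (ones: 0)
  rows 16-23 [p,q,r=010]: 01010101  (ones: 4)
  rows 24-31 [p,q,r=011]: 00000000  (ones: 0)
  rows 32-39 [p,q,r=100]: 11111111  (ones: 8)
  rows 40-47 [p,q,r=101]: 00110011  (ones: 4)
  rows 48-55 [p,q,r=110]: 10101010  (ones: 4)
  rows 56-63 [p,q,r=111]: 00000000  (ones: 0)
Disagreements = 0+0+4+0+8+4+4+0 = 20

20


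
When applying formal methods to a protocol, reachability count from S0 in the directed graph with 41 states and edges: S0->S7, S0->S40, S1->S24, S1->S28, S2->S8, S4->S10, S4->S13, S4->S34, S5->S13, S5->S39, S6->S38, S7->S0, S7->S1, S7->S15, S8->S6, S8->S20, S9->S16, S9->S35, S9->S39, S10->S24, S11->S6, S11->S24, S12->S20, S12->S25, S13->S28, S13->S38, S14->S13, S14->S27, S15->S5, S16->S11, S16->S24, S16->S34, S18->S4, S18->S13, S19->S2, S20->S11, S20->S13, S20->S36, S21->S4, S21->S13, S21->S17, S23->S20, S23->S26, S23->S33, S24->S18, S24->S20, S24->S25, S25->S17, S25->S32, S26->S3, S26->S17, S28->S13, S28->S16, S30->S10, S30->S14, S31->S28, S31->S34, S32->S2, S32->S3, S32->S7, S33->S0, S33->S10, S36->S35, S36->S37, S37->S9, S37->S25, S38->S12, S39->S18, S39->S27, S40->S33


BFS from S0:
  layer 0: {S0}
  layer 1: {S7, S40}
  layer 2: {S1, S15, S33}
  layer 3: {S5, S10, S24, S28}
  layer 4: {S13, S16, S18, S20, S25, S39}
  layer 5: {S4, S11, S17, S27, S32, S34, S36, S38}
  layer 6: {S2, S3, S6, S12, S35, S37}
  layer 7: {S8, S9}
Reachable set: {S0, S1, S2, S3, S4, S5, S6, S7, S8, S9, S10, S11, S12, S13, S15, S16, S17, S18, S20, S24, S25, S27, S28, S32, S33, S34, S35, S36, S37, S38, S39, S40}
Count = 32

32


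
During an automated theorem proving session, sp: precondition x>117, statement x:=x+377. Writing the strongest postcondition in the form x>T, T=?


Formula: sp(P, x:=E) = exists old_x. (x = E[old_x/x]) AND P[old_x/x] (old_x is the value of x before the assignment; eliminate old_x by solving x = E[old_x/x] for old_x)
Step 1: Precondition P: x>117, i.e. old_x > 117
Step 2: Assignment gives x = old_x + 377, so old_x = x - 377
Step 3: Substitute into P: x - 377 > 117
Step 4: Simplify: x > 117+377 = 494

494


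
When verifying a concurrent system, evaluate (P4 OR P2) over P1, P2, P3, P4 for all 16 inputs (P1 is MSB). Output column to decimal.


Formula: (P4 OR P2) over P1, P2, P3, P4 (16 rows)
Evaluate each row (bits = P1,P2,P3,P4, MSB first):
  row 0 [0000]: (0 OR 0) -> 0
  row 1 [0001]: (1 OR 0) -> 1
  row 2 [0010]: (0 OR 0) -> 0
  row 3 [0011]: (1 OR 0) -> 1
  row 4 [0100]: (0 OR 1) -> 1
  row 5 [0101]: (1 OR 1) -> 1
  row 6 [0110]: (0 OR 1) -> 1
  row 7 [0111]: (1 OR 1) -> 1
  row 8 [1000]: (0 OR 0) -> 0
  row 9 [1001]: (1 OR 0) -> 1
  row 10 [1010]: (0 OR 0) -> 0
  row 11 [1011]: (1 OR 0) -> 1
  row 12 [1100]: (0 OR 1) -> 1
  row 13 [1101]: (1 OR 1) -> 1
  row 14 [1110]: (0 OR 1) -> 1
  row 15 [1111]: (1 OR 1) -> 1
Full result column, 4 rows per line (P1,P2 fixed per line; P3,P4 runs 00..11 left to right):
  rows 0-3 [P1,P2=00]: 0101  = hex 5
  rows 4-7 [P1,P2=01]: 1111  = hex F
  rows 8-11 [P1,P2=10]: 0101  = hex 5
  rows 12-15 [P1,P2=11]: 1111  = hex F
Output column (row 0 .. row 15) = 0101111101011111
Output column grouped in 4s = 0101 1111 0101 1111 = 0x5F5F
Convert to decimal digit by digit (value = value*16 + digit):
  5 -> 5
  5*16 + 15 (F) = 95
  95*16 + 5 = 1525
  1525*16 + 15 (F) = 24415
Decimal = 24415

24415


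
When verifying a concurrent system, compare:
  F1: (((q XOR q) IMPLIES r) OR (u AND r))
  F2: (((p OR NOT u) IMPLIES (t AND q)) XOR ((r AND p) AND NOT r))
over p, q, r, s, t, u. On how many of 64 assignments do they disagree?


F1 = (((q XOR q) IMPLIES r) OR (u AND r))
F2 = (((p OR NOT u) IMPLIES (t AND q)) XOR ((r AND p) AND NOT r))
Evaluate both on each of 64 rows (bits = p,q,r,s,t,u):
  row 0 [000000]: F1=1 F2=0 (differ) -> 1
  row 1 [000001]: F1=1 F2=1 -> 0
  row 2 [000010]: F1=1 F2=0 (differ) -> 1
  row 3 [000011]: F1=1 F2=1 -> 0
  row 4 [000100]: F1=1 F2=0 (differ) -> 1
  (every remaining row is evaluated the same way; all 64 results are listed next)
Full result column, 8 rows per line (p,q,r fixed per line; s,t,u runs 000..111 left to right):
  rows 0-7 [p,q,r=000]: 10101010  (ones: 4)
  rows 8-15 [p,q,r=001]: 10101010  (ones: 4)
  rows 16-23 [p,q,r=010]: 10001000  (ones: 2)
  rows 24-31 [p,q,r=011]: 10001000  (ones: 2)
  rows 32-39 [p,q,r=100]: 11111111  (ones: 8)
  rows 40-47 [p,q,r=101]: 11111111  (ones: 8)
  rows 48-55 [p,q,r=110]: 11001100  (ones: 4)
  rows 56-63 [p,q,r=111]: 11001100  (ones: 4)
Disagreements = 4+4+2+2+8+8+4+4 = 36

36


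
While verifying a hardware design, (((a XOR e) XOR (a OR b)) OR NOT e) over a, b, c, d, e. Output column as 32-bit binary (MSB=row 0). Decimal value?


Formula: (((a XOR e) XOR (a OR b)) OR NOT e) over a, b, c, d, e (32 rows)
Evaluate each row (bits = a,b,c,d,e, MSB first):
  row 0 [00000]: (((0 XOR 0) XOR (0 OR 0)) OR NOT 0) -> 1
  row 1 [00001]: (((0 XOR 1) XOR (0 OR 0)) OR NOT 1) -> 1
  row 2 [00010]: (((0 XOR 0) XOR (0 OR 0)) OR NOT 0) -> 1
  row 3 [00011]: (((0 XOR 1) XOR (0 OR 0)) OR NOT 1) -> 1
  row 4 [00100]: (((0 XOR 0) XOR (0 OR 0)) OR NOT 0) -> 1
  row 5 [00101]: (((0 XOR 1) XOR (0 OR 0)) OR NOT 1) -> 1
  row 6 [00110]: (((0 XOR 0) XOR (0 OR 0)) OR NOT 0) -> 1
  row 7 [00111]: (((0 XOR 1) XOR (0 OR 0)) OR NOT 1) -> 1
  row 8 [01000]: (((0 XOR 0) XOR (0 OR 1)) OR NOT 0) -> 1
  row 9 [01001]: (((0 XOR 1) XOR (0 OR 1)) OR NOT 1) -> 0
  row 10 [01010]: (((0 XOR 0) XOR (0 OR 1)) OR NOT 0) -> 1
  row 11 [01011]: (((0 XOR 1) XOR (0 OR 1)) OR NOT 1) -> 0
  row 12 [01100]: (((0 XOR 0) XOR (0 OR 1)) OR NOT 0) -> 1
  row 13 [01101]: (((0 XOR 1) XOR (0 OR 1)) OR NOT 1) -> 0
  row 14 [01110]: (((0 XOR 0) XOR (0 OR 1)) OR NOT 0) -> 1
  row 15 [01111]: (((0 XOR 1) XOR (0 OR 1)) OR NOT 1) -> 0
  row 16 [10000]: (((1 XOR 0) XOR (1 OR 0)) OR NOT 0) -> 1
  row 17 [10001]: (((1 XOR 1) XOR (1 OR 0)) OR NOT 1) -> 1
  row 18 [10010]: (((1 XOR 0) XOR (1 OR 0)) OR NOT 0) -> 1
  row 19 [10011]: (((1 XOR 1) XOR (1 OR 0)) OR NOT 1) -> 1
  row 20 [10100]: (((1 XOR 0) XOR (1 OR 0)) OR NOT 0) -> 1
  row 21 [10101]: (((1 XOR 1) XOR (1 OR 0)) OR NOT 1) -> 1
  row 22 [10110]: (((1 XOR 0) XOR (1 OR 0)) OR NOT 0) -> 1
  row 23 [10111]: (((1 XOR 1) XOR (1 OR 0)) OR NOT 1) -> 1
  row 24 [11000]: (((1 XOR 0) XOR (1 OR 1)) OR NOT 0) -> 1
  row 25 [11001]: (((1 XOR 1) XOR (1 OR 1)) OR NOT 1) -> 1
  row 26 [11010]: (((1 XOR 0) XOR (1 OR 1)) OR NOT 0) -> 1
  row 27 [11011]: (((1 XOR 1) XOR (1 OR 1)) OR NOT 1) -> 1
  row 28 [11100]: (((1 XOR 0) XOR (1 OR 1)) OR NOT 0) -> 1
  row 29 [11101]: (((1 XOR 1) XOR (1 OR 1)) OR NOT 1) -> 1
  row 30 [11110]: (((1 XOR 0) XOR (1 OR 1)) OR NOT 0) -> 1
  row 31 [11111]: (((1 XOR 1) XOR (1 OR 1)) OR NOT 1) -> 1
Full result column, 4 rows per line (a,b,c fixed per line; d,e runs 00..11 left to right):
  rows 0-3 [a,b,c=000]: 1111  = hex F
  rows 4-7 [a,b,c=001]: 1111  = hex F
  rows 8-11 [a,b,c=010]: 1010  = hex A
  rows 12-15 [a,b,c=011]: 1010  = hex A
  rows 16-19 [a,b,c=100]: 1111  = hex F
  rows 20-23 [a,b,c=101]: 1111  = hex F
  rows 24-27 [a,b,c=110]: 1111  = hex F
  rows 28-31 [a,b,c=111]: 1111  = hex F
Output column (row 0 .. row 31) = 11111111101010101111111111111111
Output column grouped in 4s = 1111 1111 1010 1010 1111 1111 1111 1111 = 0xFFAAFFFF
Convert to decimal digit by digit (value = value*16 + digit):
  F -> 15
  15*16 + 15 (F) = 255
  255*16 + 10 (A) = 4090
  4090*16 + 10 (A) = 65450
  65450*16 + 15 (F) = 1047215
  1047215*16 + 15 (F) = 16755455
  16755455*16 + 15 (F) = 268087295
  268087295*16 + 15 (F) = 4289396735
Decimal = 4289396735

4289396735


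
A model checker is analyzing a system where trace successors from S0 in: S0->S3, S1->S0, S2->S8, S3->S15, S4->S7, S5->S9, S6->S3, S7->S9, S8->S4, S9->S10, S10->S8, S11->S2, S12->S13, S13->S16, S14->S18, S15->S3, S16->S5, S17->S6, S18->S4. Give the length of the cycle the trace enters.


Trace from S0 until a state repeats:
  S0 -> S3 -> S15 -> S3
S3 first seen at step 1, revisited at step 3.
Cycle length = 3 - 1 = 2

2


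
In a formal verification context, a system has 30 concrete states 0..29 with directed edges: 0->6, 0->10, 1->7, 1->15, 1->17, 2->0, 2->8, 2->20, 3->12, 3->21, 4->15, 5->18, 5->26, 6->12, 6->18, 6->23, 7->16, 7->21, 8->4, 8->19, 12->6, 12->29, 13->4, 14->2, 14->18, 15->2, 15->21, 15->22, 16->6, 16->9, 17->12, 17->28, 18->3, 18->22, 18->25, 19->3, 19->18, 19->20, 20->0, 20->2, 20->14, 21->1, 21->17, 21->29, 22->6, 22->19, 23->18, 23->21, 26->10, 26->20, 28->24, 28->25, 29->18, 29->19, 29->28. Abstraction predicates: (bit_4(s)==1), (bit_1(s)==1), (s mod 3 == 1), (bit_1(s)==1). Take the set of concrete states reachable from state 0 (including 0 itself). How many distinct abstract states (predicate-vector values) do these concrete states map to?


BFS from 0:
Concrete reachable: {0, 1, 2, 3, 4, 6, 7, 8, 9, 10, 12, 14, 15, 16, 17, 18, 19, 20, 21, 22, 23, 24, 25, 28, 29}
Abstract via predicates (bit_4(s)==1), (bit_1(s)==1), (s mod 3 == 1), (bit_1(s)==1):
  (0,0,0,0) <- {0, 8, 9, 12}
  (0,0,1,0) <- {1, 4}
  (0,1,0,1) <- {2, 3, 6, 14, 15}
  (0,1,1,1) <- {7, 10}
  (1,0,0,0) <- {17, 20, 21, 24, 29}
  (1,0,1,0) <- {16, 25, 28}
  (1,1,0,1) <- {18, 23}
  (1,1,1,1) <- {19, 22}
Distinct abstract states = 8

8


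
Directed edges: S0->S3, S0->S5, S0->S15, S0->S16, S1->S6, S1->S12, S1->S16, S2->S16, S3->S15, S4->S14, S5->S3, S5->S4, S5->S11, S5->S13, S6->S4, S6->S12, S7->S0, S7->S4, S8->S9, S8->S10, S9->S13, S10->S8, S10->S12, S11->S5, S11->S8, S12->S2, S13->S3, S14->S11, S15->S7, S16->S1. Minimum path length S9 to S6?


BFS layer-by-layer from S9:
  dist 0: {S9}
  dist 1: {S13}
  dist 2: {S3}
  dist 3: {S15}
  dist 4: {S7}
  dist 5: {S0, S4}
  dist 6: {S5, S14, S16}
  dist 7: {S1, S11}
  dist 8: {S6, S8, S12}
  -> S6 reached at distance 8
Shortest path length = 8

8


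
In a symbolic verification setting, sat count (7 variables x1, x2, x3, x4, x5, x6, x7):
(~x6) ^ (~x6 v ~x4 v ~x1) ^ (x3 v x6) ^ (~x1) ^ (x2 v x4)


CNF with 5 clauses over 7 vars (128 assignments).
An assignment satisfies CNF iff every clause has >=1 true literal.
Check each row (bits = x1,x2,x3,x4,x5,x6,x7; clause T/F shown):
  row 0 [0000000]: clauses=TTFTF -> 0
  row 1 [0000001]: clauses=TTFTF -> 0
  row 2 [0000010]: clauses=FTTTF -> 0
  row 3 [0000011]: clauses=FTTTF -> 0
  row 4 [0000100]: clauses=TTFTF -> 0
  (every remaining row is evaluated the same way; all 128 results are listed next)
Full result column, 8 rows per line (x1,x2,x3,x4 fixed per line; x5,x6,x7 runs 000..111 left to right):
  rows 0-7 [x1,x2,x3,x4=0000]: 00000000  (ones: 0)
  rows 8-15 [x1,x2,x3,x4=0001]: 00000000  (ones: 0)
  rows 16-23 [x1,x2,x3,x4=0010]: 00000000  (ones: 0)
  rows 24-31 [x1,x2,x3,x4=0011]: 11001100  (ones: 4)
  rows 32-39 [x1,x2,x3,x4=0100]: 00000000  (ones: 0)
  rows 40-47 [x1,x2,x3,x4=0101]: 00000000  (ones: 0)
  rows 48-55 [x1,x2,x3,x4=0110]: 11001100  (ones: 4)
  rows 56-63 [x1,x2,x3,x4=0111]: 11001100  (ones: 4)
  rows 64-71 [x1,x2,x3,x4=1000]: 00000000  (ones: 0)
  rows 72-79 [x1,x2,x3,x4=1001]: 00000000  (ones: 0)
  rows 80-87 [x1,x2,x3,x4=1010]: 00000000  (ones: 0)
  rows 88-95 [x1,x2,x3,x4=1011]: 00000000  (ones: 0)
  rows 96-103 [x1,x2,x3,x4=1100]: 00000000  (ones: 0)
  rows 104-111 [x1,x2,x3,x4=1101]: 00000000  (ones: 0)
  rows 112-119 [x1,x2,x3,x4=1110]: 00000000  (ones: 0)
  rows 120-127 [x1,x2,x3,x4=1111]: 00000000  (ones: 0)
Satisfying assignments = 0+0+0+4+0+0+4+4+0+0+0+0+0+0+0+0 = 12

12


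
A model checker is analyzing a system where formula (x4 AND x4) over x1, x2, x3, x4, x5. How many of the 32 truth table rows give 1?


Formula: (x4 AND x4) over 5 vars (32 rows)
Evaluate each row (x1, x2, x3, x4, x5 as bits, MSB first):
  row 0 [00000]: (0 AND 0) -> 0
  row 1 [00001]: (0 AND 0) -> 0
  row 2 [00010]: (1 AND 1) -> 1
  row 3 [00011]: (1 AND 1) -> 1
  row 4 [00100]: (0 AND 0) -> 0
  row 5 [00101]: (0 AND 0) -> 0
  row 6 [00110]: (1 AND 1) -> 1
  row 7 [00111]: (1 AND 1) -> 1
  row 8 [01000]: (0 AND 0) -> 0
  row 9 [01001]: (0 AND 0) -> 0
  row 10 [01010]: (1 AND 1) -> 1
  row 11 [01011]: (1 AND 1) -> 1
  row 12 [01100]: (0 AND 0) -> 0
  row 13 [01101]: (0 AND 0) -> 0
  row 14 [01110]: (1 AND 1) -> 1
  row 15 [01111]: (1 AND 1) -> 1
  row 16 [10000]: (0 AND 0) -> 0
  row 17 [10001]: (0 AND 0) -> 0
  row 18 [10010]: (1 AND 1) -> 1
  row 19 [10011]: (1 AND 1) -> 1
  row 20 [10100]: (0 AND 0) -> 0
  row 21 [10101]: (0 AND 0) -> 0
  row 22 [10110]: (1 AND 1) -> 1
  row 23 [10111]: (1 AND 1) -> 1
  row 24 [11000]: (0 AND 0) -> 0
  row 25 [11001]: (0 AND 0) -> 0
  row 26 [11010]: (1 AND 1) -> 1
  row 27 [11011]: (1 AND 1) -> 1
  row 28 [11100]: (0 AND 0) -> 0
  row 29 [11101]: (0 AND 0) -> 0
  row 30 [11110]: (1 AND 1) -> 1
  row 31 [11111]: (1 AND 1) -> 1
Full result column, 8 rows per line (x1,x2 fixed per line; x3,x4,x5 runs 000..111 left to right):
  rows 0-7 [x1,x2=00]: 00110011  (ones: 4)
  rows 8-15 [x1,x2=01]: 00110011  (ones: 4)
  rows 16-23 [x1,x2=10]: 00110011  (ones: 4)
  rows 24-31 [x1,x2=11]: 00110011  (ones: 4)
Count of 1-rows = 4+4+4+4 = 16

16


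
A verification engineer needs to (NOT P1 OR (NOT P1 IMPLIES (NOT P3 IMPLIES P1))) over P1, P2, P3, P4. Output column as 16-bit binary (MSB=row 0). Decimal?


Formula: (NOT P1 OR (NOT P1 IMPLIES (NOT P3 IMPLIES P1))) over P1, P2, P3, P4 (16 rows)
Evaluate each row (bits = P1,P2,P3,P4, MSB first):
  row 0 [0000]: (NOT 0 OR (NOT 0 IMPLIES (NOT 0 IMPLIES 0))) -> 1
  row 1 [0001]: (NOT 0 OR (NOT 0 IMPLIES (NOT 0 IMPLIES 0))) -> 1
  row 2 [0010]: (NOT 0 OR (NOT 0 IMPLIES (NOT 1 IMPLIES 0))) -> 1
  row 3 [0011]: (NOT 0 OR (NOT 0 IMPLIES (NOT 1 IMPLIES 0))) -> 1
  row 4 [0100]: (NOT 0 OR (NOT 0 IMPLIES (NOT 0 IMPLIES 0))) -> 1
  row 5 [0101]: (NOT 0 OR (NOT 0 IMPLIES (NOT 0 IMPLIES 0))) -> 1
  row 6 [0110]: (NOT 0 OR (NOT 0 IMPLIES (NOT 1 IMPLIES 0))) -> 1
  row 7 [0111]: (NOT 0 OR (NOT 0 IMPLIES (NOT 1 IMPLIES 0))) -> 1
  row 8 [1000]: (NOT 1 OR (NOT 1 IMPLIES (NOT 0 IMPLIES 1))) -> 1
  row 9 [1001]: (NOT 1 OR (NOT 1 IMPLIES (NOT 0 IMPLIES 1))) -> 1
  row 10 [1010]: (NOT 1 OR (NOT 1 IMPLIES (NOT 1 IMPLIES 1))) -> 1
  row 11 [1011]: (NOT 1 OR (NOT 1 IMPLIES (NOT 1 IMPLIES 1))) -> 1
  row 12 [1100]: (NOT 1 OR (NOT 1 IMPLIES (NOT 0 IMPLIES 1))) -> 1
  row 13 [1101]: (NOT 1 OR (NOT 1 IMPLIES (NOT 0 IMPLIES 1))) -> 1
  row 14 [1110]: (NOT 1 OR (NOT 1 IMPLIES (NOT 1 IMPLIES 1))) -> 1
  row 15 [1111]: (NOT 1 OR (NOT 1 IMPLIES (NOT 1 IMPLIES 1))) -> 1
Full result column, 4 rows per line (P1,P2 fixed per line; P3,P4 runs 00..11 left to right):
  rows 0-3 [P1,P2=00]: 1111  = hex F
  rows 4-7 [P1,P2=01]: 1111  = hex F
  rows 8-11 [P1,P2=10]: 1111  = hex F
  rows 12-15 [P1,P2=11]: 1111  = hex F
Output column (row 0 .. row 15) = 1111111111111111
Output column grouped in 4s = 1111 1111 1111 1111 = 0xFFFF
Convert to decimal digit by digit (value = value*16 + digit):
  F -> 15
  15*16 + 15 (F) = 255
  255*16 + 15 (F) = 4095
  4095*16 + 15 (F) = 65535
Decimal = 65535

65535


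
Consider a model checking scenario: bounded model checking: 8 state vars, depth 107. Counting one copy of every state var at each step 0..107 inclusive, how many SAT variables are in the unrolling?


BMC unrolls to depth k, creating one copy of each state var for steps 0..k.
Step count = 107 + 1 = 108 (steps 0 through 107)
Vars per step = 8
Total = 8 * 108 = 864

864


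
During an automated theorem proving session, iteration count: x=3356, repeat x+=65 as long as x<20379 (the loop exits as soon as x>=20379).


Step 1: x goes from 3356 toward 20379 by 65; the body runs while x<20379, so iterations = ceil((bound-start)/step)
Step 2: Distance=17023
Step 3: ceil(17023/65)=262

262


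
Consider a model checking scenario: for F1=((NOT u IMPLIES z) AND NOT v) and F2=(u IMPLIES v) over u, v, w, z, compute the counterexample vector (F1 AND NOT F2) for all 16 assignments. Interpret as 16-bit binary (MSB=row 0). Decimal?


F1 = ((NOT u IMPLIES z) AND NOT v)
F2 = (u IMPLIES v)
Counterexample to F1=>F2 is where F1=1 and F2=0.
Evaluate each row (bits = u,v,w,z, MSB first):
  row 0 [0000]: F1=0 F2=1 -> F1&~F2 -> 0
  row 1 [0001]: F1=1 F2=1 -> F1&~F2 -> 0
  row 2 [0010]: F1=0 F2=1 -> F1&~F2 -> 0
  row 3 [0011]: F1=1 F2=1 -> F1&~F2 -> 0
  row 4 [0100]: F1=0 F2=1 -> F1&~F2 -> 0
  row 5 [0101]: F1=0 F2=1 -> F1&~F2 -> 0
  row 6 [0110]: F1=0 F2=1 -> F1&~F2 -> 0
  row 7 [0111]: F1=0 F2=1 -> F1&~F2 -> 0
  row 8 [1000]: F1=1 F2=0 -> F1&~F2 -> 1
  row 9 [1001]: F1=1 F2=0 -> F1&~F2 -> 1
  row 10 [1010]: F1=1 F2=0 -> F1&~F2 -> 1
  row 11 [1011]: F1=1 F2=0 -> F1&~F2 -> 1
  row 12 [1100]: F1=0 F2=1 -> F1&~F2 -> 0
  row 13 [1101]: F1=0 F2=1 -> F1&~F2 -> 0
  row 14 [1110]: F1=0 F2=1 -> F1&~F2 -> 0
  row 15 [1111]: F1=0 F2=1 -> F1&~F2 -> 0
Full result column, 4 rows per line (u,v fixed per line; w,z runs 00..11 left to right):
  rows 0-3 [u,v=00]: 0000  = hex 0
  rows 4-7 [u,v=01]: 0000  = hex 0
  rows 8-11 [u,v=10]: 1111  = hex F
  rows 12-15 [u,v=11]: 0000  = hex 0
Counterexample vector (row 0 .. row 15) = 0000000011110000
Output column grouped in 4s = 0000 0000 1111 0000 = 0x00F0
Convert to decimal digit by digit (value = value*16 + digit):
  0 -> 0
  0*16 + 0 = 0
  0*16 + 15 (F) = 15
  15*16 + 0 = 240
Decimal = 240

240


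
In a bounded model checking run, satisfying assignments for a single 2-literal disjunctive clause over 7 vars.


Step 1: Total=2^7=128
Step 2: Unsat when all 2 false: 2^5=32
Step 3: Sat=128-32=96

96


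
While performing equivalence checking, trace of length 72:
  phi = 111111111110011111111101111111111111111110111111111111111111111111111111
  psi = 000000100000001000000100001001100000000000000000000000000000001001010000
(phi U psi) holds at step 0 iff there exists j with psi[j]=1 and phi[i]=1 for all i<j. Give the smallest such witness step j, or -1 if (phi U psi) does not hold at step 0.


(phi U psi) at 0: need smallest j with psi[j]=1 and phi[i]=1 for all i in [0,j).
Scan from step 0:
  step 0: phi=1, psi=0 -> continue
  step 1: phi=1, psi=0 -> continue
  step 2: phi=1, psi=0 -> continue
  step 3: phi=1, psi=0 -> continue
  step 6: psi=1 and phi held for [0,6) -> witness found
Witness step = 6

6


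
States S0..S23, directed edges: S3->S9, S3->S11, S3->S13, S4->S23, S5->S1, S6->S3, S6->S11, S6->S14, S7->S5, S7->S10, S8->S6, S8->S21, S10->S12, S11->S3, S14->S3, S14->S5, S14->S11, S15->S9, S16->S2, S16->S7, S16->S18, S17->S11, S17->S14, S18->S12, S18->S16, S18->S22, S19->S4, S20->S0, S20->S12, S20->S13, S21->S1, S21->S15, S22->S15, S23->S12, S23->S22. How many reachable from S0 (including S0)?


BFS from S0:
  layer 0: {S0}
Reachable set: {S0}
Count = 1

1


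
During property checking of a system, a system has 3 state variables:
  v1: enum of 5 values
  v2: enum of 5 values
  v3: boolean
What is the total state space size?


State space = product of domain sizes of all variables.
Domain sizes:
  v1 (enum of 5 values): 5
  v2 (enum of 5 values): 5
  v3 (boolean): 2
Product = 5 * 5 * 2 = 50

50


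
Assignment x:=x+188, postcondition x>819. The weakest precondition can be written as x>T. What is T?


Formula: wp(x:=E, P) = P[E/x] (substitute E for x in postcondition)
Step 1: Postcondition: x>819
Step 2: Substitute x+188 for x: x+188>819
Step 3: Solve for x: x > 819-188 = 631

631


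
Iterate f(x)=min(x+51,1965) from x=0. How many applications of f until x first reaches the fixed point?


Step 1: x=0, cap=1965, increment=51
Step 2: x grows by 51 each step until capped at 1965; fixed point is x=1965
Step 3: iterations = ceil(1965/51) = 39

39


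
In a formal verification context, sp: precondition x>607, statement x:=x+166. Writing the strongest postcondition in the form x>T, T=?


Formula: sp(P, x:=E) = exists old_x. (x = E[old_x/x]) AND P[old_x/x] (old_x is the value of x before the assignment; eliminate old_x by solving x = E[old_x/x] for old_x)
Step 1: Precondition P: x>607, i.e. old_x > 607
Step 2: Assignment gives x = old_x + 166, so old_x = x - 166
Step 3: Substitute into P: x - 166 > 607
Step 4: Simplify: x > 607+166 = 773

773


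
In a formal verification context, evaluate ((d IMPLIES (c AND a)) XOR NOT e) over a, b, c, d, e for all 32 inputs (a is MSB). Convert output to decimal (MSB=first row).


Formula: ((d IMPLIES (c AND a)) XOR NOT e) over a, b, c, d, e (32 rows)
Evaluate each row (bits = a,b,c,d,e, MSB first):
  row 0 [00000]: ((0 IMPLIES (0 AND 0)) XOR NOT 0) -> 0
  row 1 [00001]: ((0 IMPLIES (0 AND 0)) XOR NOT 1) -> 1
  row 2 [00010]: ((1 IMPLIES (0 AND 0)) XOR NOT 0) -> 1
  row 3 [00011]: ((1 IMPLIES (0 AND 0)) XOR NOT 1) -> 0
  row 4 [00100]: ((0 IMPLIES (1 AND 0)) XOR NOT 0) -> 0
  row 5 [00101]: ((0 IMPLIES (1 AND 0)) XOR NOT 1) -> 1
  row 6 [00110]: ((1 IMPLIES (1 AND 0)) XOR NOT 0) -> 1
  row 7 [00111]: ((1 IMPLIES (1 AND 0)) XOR NOT 1) -> 0
  row 8 [01000]: ((0 IMPLIES (0 AND 0)) XOR NOT 0) -> 0
  row 9 [01001]: ((0 IMPLIES (0 AND 0)) XOR NOT 1) -> 1
  row 10 [01010]: ((1 IMPLIES (0 AND 0)) XOR NOT 0) -> 1
  row 11 [01011]: ((1 IMPLIES (0 AND 0)) XOR NOT 1) -> 0
  row 12 [01100]: ((0 IMPLIES (1 AND 0)) XOR NOT 0) -> 0
  row 13 [01101]: ((0 IMPLIES (1 AND 0)) XOR NOT 1) -> 1
  row 14 [01110]: ((1 IMPLIES (1 AND 0)) XOR NOT 0) -> 1
  row 15 [01111]: ((1 IMPLIES (1 AND 0)) XOR NOT 1) -> 0
  row 16 [10000]: ((0 IMPLIES (0 AND 1)) XOR NOT 0) -> 0
  row 17 [10001]: ((0 IMPLIES (0 AND 1)) XOR NOT 1) -> 1
  row 18 [10010]: ((1 IMPLIES (0 AND 1)) XOR NOT 0) -> 1
  row 19 [10011]: ((1 IMPLIES (0 AND 1)) XOR NOT 1) -> 0
  row 20 [10100]: ((0 IMPLIES (1 AND 1)) XOR NOT 0) -> 0
  row 21 [10101]: ((0 IMPLIES (1 AND 1)) XOR NOT 1) -> 1
  row 22 [10110]: ((1 IMPLIES (1 AND 1)) XOR NOT 0) -> 0
  row 23 [10111]: ((1 IMPLIES (1 AND 1)) XOR NOT 1) -> 1
  row 24 [11000]: ((0 IMPLIES (0 AND 1)) XOR NOT 0) -> 0
  row 25 [11001]: ((0 IMPLIES (0 AND 1)) XOR NOT 1) -> 1
  row 26 [11010]: ((1 IMPLIES (0 AND 1)) XOR NOT 0) -> 1
  row 27 [11011]: ((1 IMPLIES (0 AND 1)) XOR NOT 1) -> 0
  row 28 [11100]: ((0 IMPLIES (1 AND 1)) XOR NOT 0) -> 0
  row 29 [11101]: ((0 IMPLIES (1 AND 1)) XOR NOT 1) -> 1
  row 30 [11110]: ((1 IMPLIES (1 AND 1)) XOR NOT 0) -> 0
  row 31 [11111]: ((1 IMPLIES (1 AND 1)) XOR NOT 1) -> 1
Full result column, 4 rows per line (a,b,c fixed per line; d,e runs 00..11 left to right):
  rows 0-3 [a,b,c=000]: 0110  = hex 6
  rows 4-7 [a,b,c=001]: 0110  = hex 6
  rows 8-11 [a,b,c=010]: 0110  = hex 6
  rows 12-15 [a,b,c=011]: 0110  = hex 6
  rows 16-19 [a,b,c=100]: 0110  = hex 6
  rows 20-23 [a,b,c=101]: 0101  = hex 5
  rows 24-27 [a,b,c=110]: 0110  = hex 6
  rows 28-31 [a,b,c=111]: 0101  = hex 5
Output column (row 0 .. row 31) = 01100110011001100110010101100101
Output column grouped in 4s = 0110 0110 0110 0110 0110 0101 0110 0101 = 0x66666565
Convert to decimal digit by digit (value = value*16 + digit):
  6 -> 6
  6*16 + 6 = 102
  102*16 + 6 = 1638
  1638*16 + 6 = 26214
  26214*16 + 6 = 419430
  419430*16 + 5 = 6710885
  6710885*16 + 6 = 107374166
  107374166*16 + 5 = 1717986661
Decimal = 1717986661

1717986661
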